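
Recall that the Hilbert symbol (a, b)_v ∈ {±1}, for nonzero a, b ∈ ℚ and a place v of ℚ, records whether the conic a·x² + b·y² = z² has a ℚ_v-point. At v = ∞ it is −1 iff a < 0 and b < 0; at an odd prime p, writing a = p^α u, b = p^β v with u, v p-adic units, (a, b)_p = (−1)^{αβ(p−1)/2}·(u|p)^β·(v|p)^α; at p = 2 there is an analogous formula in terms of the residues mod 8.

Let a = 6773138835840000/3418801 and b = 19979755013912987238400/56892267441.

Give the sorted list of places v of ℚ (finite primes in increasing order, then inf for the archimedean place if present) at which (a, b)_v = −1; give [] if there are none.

[]

Mod squares: a ≡ 39, b ≡ 1. Check v ∈ {∞, 2, 3, 5, 7, 13, 17, 19, 43}.
v=2: v_2(a)=10, v_2(b)=16; units ≡ 7, 1 (mod 8); ε·ε+αω+βω = 1·0+10·0+16·0 ≡ 0  ⇒  (a,b)_2 = +1.
v=∞: 39 > 0 and 1 > 0  ⇒  (a,b)_∞ = +1.
v=43: a=43^-4·(≡37), b=43^-6·(≡14) mod 43; (37|43)=-1, (14|43)=+1; (−1)^{-4·-6·21}·(-1)^-6·(+1)^-4 = +1.
v=7: a=7^0·(≡1), b=7^2·(≡2) mod 7; (1|7)=+1, (2|7)=+1; (−1)^{0·2·3}·(+1)^2·(+1)^0 = +1.
v=13: a=13^1·(≡9), b=13^4·(≡10) mod 13; (9|13)=+1, (10|13)=+1; (−1)^{1·4·6}·(+1)^4·(+1)^1 = +1.
v=17: a=17^4·(≡7), b=17^6·(≡2) mod 17; (7|17)=-1, (2|17)=+1; (−1)^{4·6·8}·(-1)^6·(+1)^4 = +1.
v=3: a=3^3·(≡1), b=3^-2·(≡1) mod 3; (1|3)=+1, (1|3)=+1; (−1)^{3·-2·1}·(+1)^-2·(+1)^3 = +1.
v=19: a=19^2·(≡16), b=19^2·(≡1) mod 19; (16|19)=+1, (1|19)=+1; (−1)^{2·2·9}·(+1)^2·(+1)^2 = +1.
v=5: a=5^4·(≡4), b=5^2·(≡1) mod 5; (4|5)=+1, (1|5)=+1; (−1)^{4·2·2}·(+1)^2·(+1)^4 = +1.
Ram(a, b) = ∅: the form 39·x² + 1·y² − z² is isotropic over every ℚ_v, so by Hasse–Minkowski it is isotropic over ℚ.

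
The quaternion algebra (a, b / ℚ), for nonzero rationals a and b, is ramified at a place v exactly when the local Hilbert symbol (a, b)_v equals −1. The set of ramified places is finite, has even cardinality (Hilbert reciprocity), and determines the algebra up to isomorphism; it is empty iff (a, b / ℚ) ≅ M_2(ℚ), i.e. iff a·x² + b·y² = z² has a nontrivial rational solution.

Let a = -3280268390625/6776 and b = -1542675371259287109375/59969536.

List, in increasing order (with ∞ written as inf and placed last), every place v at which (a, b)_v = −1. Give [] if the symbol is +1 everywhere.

[3, 29, 31, inf]

(a, b) ≡ (-37758, -31) mod (ℚ^×)²; places V = {2, 3, 5, 7, 11, 29, 31, ∞}.
(a,b)_11: α=-2, u≡5; β=-4, v≡2 (mod 11); (5|11)=+1, (2|11)=-1; sign (−1)^0·+1^-4·-1^-2 = +1.
(a,b)_31: α=3, u≡27; β=5, v≡13 (mod 31); (27|31)=-1, (13|31)=-1; sign (−1)^1·-1^5·-1^3 = -1.
(a,b)_2: α=-3, β=-12; u≡1, v≡1 (mod 8); ε(u)ε(v)=0·0, αω(v)=-3·0, βω(u)=-12·0; sum ≡ 0  ⇒  +1.
(a,b)_3: α=5, u≡2; β=8, v≡2 (mod 3); (2|3)=-1, (2|3)=-1; sign (−1)^0·-1^8·-1^5 = -1.
(a,b)_∞: sgn(-37758)=−, sgn(-31)=−, so -1.
(a,b)_29: α=1, u≡11; β=2, v≡15 (mod 29); (11|29)=-1, (15|29)=-1; sign (−1)^0·-1^2·-1^1 = -1.
(a,b)_7: α=-1, u≡6; β=0, v≡2 (mod 7); (6|7)=-1, (2|7)=+1; sign (−1)^0·-1^0·+1^-1 = +1.
(a,b)_5: α=6, u≡3; β=10, v≡4 (mod 5); (3|5)=-1, (4|5)=+1; sign (−1)^0·-1^10·+1^6 = +1.
(-37758, -31 / ℚ) ramifies at {3, 29, 31, ∞}: a division algebra.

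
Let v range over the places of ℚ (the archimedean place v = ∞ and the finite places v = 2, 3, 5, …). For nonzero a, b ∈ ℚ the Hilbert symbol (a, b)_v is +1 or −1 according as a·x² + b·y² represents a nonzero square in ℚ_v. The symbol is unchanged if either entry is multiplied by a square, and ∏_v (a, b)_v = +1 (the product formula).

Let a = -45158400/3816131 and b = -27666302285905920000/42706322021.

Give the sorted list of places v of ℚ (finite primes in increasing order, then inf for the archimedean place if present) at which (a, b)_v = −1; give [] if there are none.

[11, 13, 17, inf]

(a, b) ≡ (-11, -3541967) mod (ℚ^×)²; places V = {2, 3, 5, 7, 11, 13, 17, 19, 31, 47, ∞}.
(a,b)_17: α=0, u≡12; β=1, v≡16 (mod 17); (12|17)=-1, (16|17)=+1; sign (−1)^0·-1^1·+1^0 = -1.
(a,b)_5: α=2, u≡4; β=4, v≡3 (mod 5); (4|5)=+1, (3|5)=-1; sign (−1)^0·+1^4·-1^2 = +1.
(a,b)_13: α=0, u≡11; β=1, v≡2 (mod 13); (11|13)=-1, (2|13)=-1; sign (−1)^0·-1^1·-1^0 = -1.
(a,b)_19: α=-2, u≡3; β=-4, v≡14 (mod 19); (3|19)=-1, (14|19)=-1; sign (−1)^0·-1^-4·-1^-2 = +1.
(a,b)_11: α=-1, u≡7; β=-1, v≡10 (mod 11); (7|11)=-1, (10|11)=-1; sign (−1)^1·-1^-1·-1^-1 = -1.
(a,b)_2: α=12, β=30; u≡5, v≡1 (mod 8); ε(u)ε(v)=0·0, αω(v)=12·0, βω(u)=30·1; sum ≡ 0  ⇒  +1.
(a,b)_47: α=0, u≡18; β=1, v≡4 (mod 47); (18|47)=+1, (4|47)=+1; sign (−1)^0·+1^1·+1^0 = +1.
(a,b)_3: α=2, u≡1; β=4, v≡1 (mod 3); (1|3)=+1, (1|3)=+1; sign (−1)^0·+1^4·+1^2 = +1.
(a,b)_31: α=-2, u≡25; β=-3, v≡5 (mod 31); (25|31)=+1, (5|31)=+1; sign (−1)^0·+1^-3·+1^-2 = +1.
(a,b)_∞: sgn(-11)=−, sgn(-3541967)=−, so -1.
(a,b)_7: α=2, u≡5; β=2, v≡6 (mod 7); (5|7)=-1, (6|7)=-1; sign (−1)^0·-1^2·-1^2 = +1.
(-11, -3541967 / ℚ) ramifies at {11, 13, 17, ∞}: a division algebra.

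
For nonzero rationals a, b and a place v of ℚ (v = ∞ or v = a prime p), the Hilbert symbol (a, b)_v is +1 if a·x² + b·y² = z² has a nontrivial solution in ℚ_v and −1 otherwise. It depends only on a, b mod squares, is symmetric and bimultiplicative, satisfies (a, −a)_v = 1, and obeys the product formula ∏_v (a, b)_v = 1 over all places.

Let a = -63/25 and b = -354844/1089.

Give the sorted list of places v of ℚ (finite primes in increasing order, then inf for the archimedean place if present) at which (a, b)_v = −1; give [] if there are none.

[19, inf]

Mod squares: a ≡ -7, b ≡ -88711. Check v ∈ {∞, 2, 3, 5, 7, 11, 19, 23, 29}.
v=∞: -7 < 0 and -88711 < 0  ⇒  (a,b)_∞ = -1.
v=2: v_2(a)=0, v_2(b)=2; units ≡ 1, 1 (mod 8); ε·ε+αω+βω = 0·0+0·0+2·0 ≡ 0  ⇒  (a,b)_2 = +1.
v=23: a=23^0·(≡3), b=23^1·(≡15) mod 23; (3|23)=+1, (15|23)=-1; (−1)^{0·1·11}·(+1)^1·(-1)^0 = +1.
v=3: a=3^2·(≡2), b=3^-2·(≡2) mod 3; (2|3)=-1, (2|3)=-1; (−1)^{2·-2·1}·(-1)^-2·(-1)^2 = +1.
v=7: a=7^1·(≡3), b=7^1·(≡4) mod 7; (3|7)=-1, (4|7)=+1; (−1)^{1·1·3}·(-1)^1·(+1)^1 = +1.
v=11: a=11^0·(≡1), b=11^-2·(≡3) mod 11; (1|11)=+1, (3|11)=+1; (−1)^{0·-2·5}·(+1)^-2·(+1)^0 = +1.
v=29: a=29^0·(≡23), b=29^1·(≡11) mod 29; (23|29)=+1, (11|29)=-1; (−1)^{0·1·14}·(+1)^1·(-1)^0 = +1.
v=5: a=5^-2·(≡2), b=5^0·(≡4) mod 5; (2|5)=-1, (4|5)=+1; (−1)^{-2·0·2}·(-1)^0·(+1)^-2 = +1.
v=19: a=19^0·(≡18), b=19^1·(≡16) mod 19; (18|19)=-1, (16|19)=+1; (−1)^{0·1·9}·(-1)^1·(+1)^0 = -1.
|Ram(-7, -88711)| = 2, even; anisotropic at {19, ∞}.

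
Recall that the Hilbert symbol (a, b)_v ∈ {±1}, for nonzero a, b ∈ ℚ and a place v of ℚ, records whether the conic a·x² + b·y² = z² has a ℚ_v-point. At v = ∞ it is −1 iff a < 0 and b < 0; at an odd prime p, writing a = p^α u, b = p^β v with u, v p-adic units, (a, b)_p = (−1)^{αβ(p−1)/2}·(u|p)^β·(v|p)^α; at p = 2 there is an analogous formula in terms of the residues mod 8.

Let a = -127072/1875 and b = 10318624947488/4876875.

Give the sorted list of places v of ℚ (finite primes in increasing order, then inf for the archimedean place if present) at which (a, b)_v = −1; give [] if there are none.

[3, 11]

(a, b) ≡ (-66, 6) mod (ℚ^×)²; places V = {2, 3, 5, 11, 13, 17, 19, ∞}.
(a,b)_∞: sgn(-66)=−, sgn(6)=+, so +1.
(a,b)_5: α=-4, u≡1; β=-4, v≡1 (mod 5); (1|5)=+1, (1|5)=+1; sign (−1)^0·+1^-4·+1^-4 = +1.
(a,b)_17: α=0, u≡4; β=-2, v≡7 (mod 17); (4|17)=+1, (7|17)=-1; sign (−1)^0·+1^-2·-1^0 = +1.
(a,b)_11: α=1, u≡4; β=4, v≡2 (mod 11); (4|11)=+1, (2|11)=-1; sign (−1)^0·+1^4·-1^1 = -1.
(a,b)_2: α=5, β=5; u≡7, v≡3 (mod 8); ε(u)ε(v)=1·1, αω(v)=5·1, βω(u)=5·0; sum ≡ 0  ⇒  +1.
(a,b)_13: α=0, u≡1; β=2, v≡2 (mod 13); (1|13)=+1, (2|13)=-1; sign (−1)^0·+1^2·-1^0 = +1.
(a,b)_19: α=2, u≡8; β=4, v≡11 (mod 19); (8|19)=-1, (11|19)=+1; sign (−1)^0·-1^4·+1^2 = +1.
(a,b)_3: α=-1, u≡2; β=-3, v≡2 (mod 3); (2|3)=-1, (2|3)=-1; sign (−1)^1·-1^-3·-1^-1 = -1.
|Ram(-66, 6)| = 2, even; anisotropic at {3, 11}.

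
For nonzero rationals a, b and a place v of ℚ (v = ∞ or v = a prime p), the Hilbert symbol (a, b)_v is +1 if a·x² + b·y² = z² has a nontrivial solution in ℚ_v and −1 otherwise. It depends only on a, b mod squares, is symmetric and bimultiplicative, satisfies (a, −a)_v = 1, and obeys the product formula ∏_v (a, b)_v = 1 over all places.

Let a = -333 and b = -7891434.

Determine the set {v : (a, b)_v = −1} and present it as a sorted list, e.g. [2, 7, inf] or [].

Mod squares: a ≡ -37, b ≡ -3034. Check v ∈ {∞, 2, 3, 17, 37, 41}.
v=41: a=41^0·(≡36), b=41^1·(≡21) mod 41; (36|41)=+1, (21|41)=+1; (−1)^{0·1·20}·(+1)^1·(+1)^0 = +1.
v=2: v_2(a)=0, v_2(b)=1; units ≡ 3, 3 (mod 8); ε·ε+αω+βω = 1·1+0·1+1·1 ≡ 0  ⇒  (a,b)_2 = +1.
v=∞: -37 < 0 and -3034 < 0  ⇒  (a,b)_∞ = -1.
v=17: a=17^0·(≡7), b=17^2·(≡13) mod 17; (7|17)=-1, (13|17)=+1; (−1)^{0·2·8}·(-1)^2·(+1)^0 = +1.
v=3: a=3^2·(≡2), b=3^2·(≡2) mod 3; (2|3)=-1, (2|3)=-1; (−1)^{2·2·1}·(-1)^2·(-1)^2 = +1.
v=37: a=37^1·(≡28), b=37^1·(≡23) mod 37; (28|37)=+1, (23|37)=-1; (−1)^{1·1·18}·(+1)^1·(-1)^1 = -1.
Ram(-37, -3034) = {37, ∞}; no ℚ_37-point on the conic.

[37, inf]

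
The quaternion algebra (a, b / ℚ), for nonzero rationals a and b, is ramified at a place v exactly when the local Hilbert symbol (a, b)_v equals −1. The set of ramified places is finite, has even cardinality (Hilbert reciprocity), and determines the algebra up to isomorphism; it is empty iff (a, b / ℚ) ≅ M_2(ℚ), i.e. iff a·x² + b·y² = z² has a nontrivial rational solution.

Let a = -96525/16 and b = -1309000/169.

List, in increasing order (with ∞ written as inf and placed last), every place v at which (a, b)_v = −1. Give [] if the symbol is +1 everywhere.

Mod squares: a ≡ -429, b ≡ -13090. Check v ∈ {∞, 2, 3, 5, 7, 11, 13, 17}.
v=13: a=13^1·(≡8), b=13^-2·(≡9) mod 13; (8|13)=-1, (9|13)=+1; (−1)^{1·-2·6}·(-1)^-2·(+1)^1 = +1.
v=2: v_2(a)=-4, v_2(b)=3; units ≡ 3, 7 (mod 8); ε·ε+αω+βω = 1·1+-4·0+3·1 ≡ 0  ⇒  (a,b)_2 = +1.
v=17: a=17^0·(≡16), b=17^1·(≡7) mod 17; (16|17)=+1, (7|17)=-1; (−1)^{0·1·8}·(+1)^1·(-1)^0 = +1.
v=11: a=11^1·(≡5), b=11^1·(≡5) mod 11; (5|11)=+1, (5|11)=+1; (−1)^{1·1·5}·(+1)^1·(+1)^1 = -1.
v=5: a=5^2·(≡4), b=5^3·(≡2) mod 5; (4|5)=+1, (2|5)=-1; (−1)^{2·3·2}·(+1)^3·(-1)^2 = +1.
v=7: a=7^0·(≡6), b=7^1·(≡5) mod 7; (6|7)=-1, (5|7)=-1; (−1)^{0·1·3}·(-1)^1·(-1)^0 = -1.
v=∞: -429 < 0 and -13090 < 0  ⇒  (a,b)_∞ = -1.
v=3: a=3^3·(≡1), b=3^0·(≡2) mod 3; (1|3)=+1, (2|3)=-1; (−1)^{3·0·1}·(+1)^0·(-1)^3 = -1.
|Ram(-429, -13090)| = 4, even; anisotropic at {3, 7, 11, ∞}.

[3, 7, 11, inf]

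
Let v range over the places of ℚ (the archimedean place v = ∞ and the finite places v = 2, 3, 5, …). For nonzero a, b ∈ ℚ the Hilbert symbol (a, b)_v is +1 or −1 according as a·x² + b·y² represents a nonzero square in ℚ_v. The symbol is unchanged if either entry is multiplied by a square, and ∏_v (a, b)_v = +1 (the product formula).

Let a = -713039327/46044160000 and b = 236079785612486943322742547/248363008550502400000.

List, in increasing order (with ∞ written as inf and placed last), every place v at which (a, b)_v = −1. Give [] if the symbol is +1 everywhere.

[5, 11]

Mod squares: a ≡ -4862, b ≡ 30. Check v ∈ {∞, 2, 3, 5, 7, 11, 13, 17, 23, 29}.
v=7: a=7^2·(≡6), b=7^4·(≡1) mod 7; (6|7)=-1, (1|7)=+1; (−1)^{2·4·3}·(-1)^4·(+1)^2 = +1.
v=2: v_2(a)=-13, v_2(b)=-29; units ≡ 1, 7 (mod 8); ε·ε+αω+βω = 0·1+-13·0+-29·0 ≡ 0  ⇒  (a,b)_2 = +1.
v=3: a=3^0·(≡1), b=3^3·(≡1) mod 3; (1|3)=+1, (1|3)=+1; (−1)^{0·3·1}·(+1)^3·(+1)^0 = +1.
v=29: a=29^2·(≡11), b=29^6·(≡23) mod 29; (11|29)=-1, (23|29)=+1; (−1)^{2·6·14}·(-1)^6·(+1)^2 = +1.
v=5: a=5^-4·(≡3), b=5^-5·(≡4) mod 5; (3|5)=-1, (4|5)=+1; (−1)^{-4·-5·2}·(-1)^-5·(+1)^-4 = -1.
v=11: a=11^3·(≡9), b=11^8·(≡6) mod 11; (9|11)=+1, (6|11)=-1; (−1)^{3·8·5}·(+1)^8·(-1)^3 = -1.
v=17: a=17^-1·(≡14), b=17^0·(≡4) mod 17; (14|17)=-1, (4|17)=+1; (−1)^{-1·0·8}·(-1)^0·(+1)^-1 = +1.
v=∞: -4862 < 0 and 30 > 0  ⇒  (a,b)_∞ = +1.
v=23: a=23^-2·(≡5), b=23^-6·(≡22) mod 23; (5|23)=-1, (22|23)=-1; (−1)^{-2·-6·11}·(-1)^-6·(-1)^-2 = +1.
v=13: a=13^1·(≡10), b=13^4·(≡4) mod 13; (10|13)=+1, (4|13)=+1; (−1)^{1·4·6}·(+1)^4·(+1)^1 = +1.
|Ram(-4862, 30)| = 2, even; anisotropic at {5, 11}.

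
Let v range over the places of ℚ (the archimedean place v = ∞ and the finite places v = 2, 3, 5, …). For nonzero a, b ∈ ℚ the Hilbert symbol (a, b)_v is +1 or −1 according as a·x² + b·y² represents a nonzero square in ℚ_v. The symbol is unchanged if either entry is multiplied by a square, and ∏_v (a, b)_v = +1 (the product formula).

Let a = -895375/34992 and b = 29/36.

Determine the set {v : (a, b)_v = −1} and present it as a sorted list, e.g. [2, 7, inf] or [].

Mod squares: a ≡ -107445, b ≡ 29. Check v ∈ {∞, 2, 3, 5, 13, 19, 29}.
v=29: a=29^1·(≡7), b=29^1·(≡25) mod 29; (7|29)=+1, (25|29)=+1; (−1)^{1·1·14}·(+1)^1·(+1)^1 = +1.
v=19: a=19^1·(≡4), b=19^0·(≡14) mod 19; (4|19)=+1, (14|19)=-1; (−1)^{1·0·9}·(+1)^0·(-1)^1 = -1.
v=5: a=5^3·(≡1), b=5^0·(≡4) mod 5; (1|5)=+1, (4|5)=+1; (−1)^{3·0·2}·(+1)^0·(+1)^3 = +1.
v=∞: -107445 < 0 and 29 > 0  ⇒  (a,b)_∞ = +1.
v=3: a=3^-7·(≡2), b=3^-2·(≡2) mod 3; (2|3)=-1, (2|3)=-1; (−1)^{-7·-2·1}·(-1)^-2·(-1)^-7 = -1.
v=2: v_2(a)=-4, v_2(b)=-2; units ≡ 3, 5 (mod 8); ε·ε+αω+βω = 1·0+-4·1+-2·1 ≡ 0  ⇒  (a,b)_2 = +1.
v=13: a=13^1·(≡10), b=13^0·(≡12) mod 13; (10|13)=+1, (12|13)=+1; (−1)^{1·0·6}·(+1)^0·(+1)^1 = +1.
|Ram(-107445, 29)| = 2, even; anisotropic at {3, 19}.

[3, 19]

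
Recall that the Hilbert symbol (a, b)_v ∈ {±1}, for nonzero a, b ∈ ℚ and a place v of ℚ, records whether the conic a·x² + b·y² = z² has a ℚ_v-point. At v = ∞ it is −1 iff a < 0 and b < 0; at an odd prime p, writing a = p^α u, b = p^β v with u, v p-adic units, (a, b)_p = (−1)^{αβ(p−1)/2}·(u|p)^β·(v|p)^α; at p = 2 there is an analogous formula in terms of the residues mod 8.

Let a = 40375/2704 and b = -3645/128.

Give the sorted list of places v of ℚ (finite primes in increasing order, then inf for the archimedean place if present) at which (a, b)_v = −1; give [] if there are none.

[2, 17]

(a, b) ≡ (1615, -10) mod (ℚ^×)²; places V = {2, 3, 5, 13, 17, 19, ∞}.
(a,b)_5: α=3, u≡2; β=1, v≡2 (mod 5); (2|5)=-1, (2|5)=-1; sign (−1)^0·-1^1·-1^3 = +1.
(a,b)_2: α=-4, β=-7; u≡7, v≡3 (mod 8); ε(u)ε(v)=1·1, αω(v)=-4·1, βω(u)=-7·0; sum ≡ 1  ⇒  -1.
(a,b)_13: α=-2, u≡12; β=0, v≡9 (mod 13); (12|13)=+1, (9|13)=+1; sign (−1)^0·+1^0·+1^-2 = +1.
(a,b)_17: α=1, u≡12; β=0, v≡3 (mod 17); (12|17)=-1, (3|17)=-1; sign (−1)^0·-1^0·-1^1 = -1.
(a,b)_3: α=0, u≡1; β=6, v≡2 (mod 3); (1|3)=+1, (2|3)=-1; sign (−1)^0·+1^6·-1^0 = +1.
(a,b)_∞: sgn(1615)=+, sgn(-10)=−, so +1.
(a,b)_19: α=1, u≡9; β=0, v≡7 (mod 19); (9|19)=+1, (7|19)=+1; sign (−1)^0·+1^0·+1^1 = +1.
(1615, -10 / ℚ) ramifies at {2, 17}: a division algebra.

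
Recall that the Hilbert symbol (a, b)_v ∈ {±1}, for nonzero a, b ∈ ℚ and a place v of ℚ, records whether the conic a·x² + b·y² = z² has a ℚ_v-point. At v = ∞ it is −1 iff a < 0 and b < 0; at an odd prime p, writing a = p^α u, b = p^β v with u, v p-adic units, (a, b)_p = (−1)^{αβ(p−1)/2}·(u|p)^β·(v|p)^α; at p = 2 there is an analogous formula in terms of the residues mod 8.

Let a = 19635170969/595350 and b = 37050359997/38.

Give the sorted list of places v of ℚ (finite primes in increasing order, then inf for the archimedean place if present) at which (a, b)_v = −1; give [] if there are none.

Mod squares: a ≡ 83334, b ≡ 556206. Check v ∈ {∞, 2, 3, 5, 7, 17, 19, 29, 37, 41, 43}.
v=7: a=7^-2·(≡3), b=7^1·(≡2) mod 7; (3|7)=-1, (2|7)=+1; (−1)^{-2·1·3}·(-1)^1·(+1)^-2 = -1.
v=2: v_2(a)=-1, v_2(b)=-1; units ≡ 3, 7 (mod 8); ε·ε+αω+βω = 1·1+-1·0+-1·1 ≡ 0  ⇒  (a,b)_2 = +1.
v=3: a=3^-5·(≡1), b=3^1·(≡2) mod 3; (1|3)=+1, (2|3)=-1; (−1)^{-5·1·1}·(+1)^1·(-1)^-5 = +1.
v=37: a=37^0·(≡36), b=37^2·(≡15) mod 37; (36|37)=+1, (15|37)=-1; (−1)^{0·2·18}·(+1)^2·(-1)^0 = +1.
v=29: a=29^2·(≡26), b=29^0·(≡18) mod 29; (26|29)=-1, (18|29)=-1; (−1)^{2·0·14}·(-1)^0·(-1)^2 = +1.
v=17: a=17^1·(≡12), b=17^1·(≡3) mod 17; (12|17)=-1, (3|17)=-1; (−1)^{1·1·8}·(-1)^1·(-1)^1 = +1.
v=∞: 83334 > 0 and 556206 > 0  ⇒  (a,b)_∞ = +1.
v=5: a=5^-2·(≡1), b=5^0·(≡4) mod 5; (1|5)=+1, (4|5)=+1; (−1)^{-2·0·2}·(+1)^0·(+1)^-2 = +1.
v=43: a=43^1·(≡29), b=43^2·(≡41) mod 43; (29|43)=-1, (41|43)=+1; (−1)^{1·2·21}·(-1)^2·(+1)^1 = +1.
v=41: a=41^2·(≡34), b=41^1·(≡10) mod 41; (34|41)=-1, (10|41)=+1; (−1)^{2·1·20}·(-1)^1·(+1)^2 = -1.
v=19: a=19^1·(≡11), b=19^-1·(≡2) mod 19; (11|19)=+1, (2|19)=-1; (−1)^{1·-1·9}·(+1)^-1·(-1)^1 = +1.
|Ram(83334, 556206)| = 2, even; anisotropic at {7, 41}.

[7, 41]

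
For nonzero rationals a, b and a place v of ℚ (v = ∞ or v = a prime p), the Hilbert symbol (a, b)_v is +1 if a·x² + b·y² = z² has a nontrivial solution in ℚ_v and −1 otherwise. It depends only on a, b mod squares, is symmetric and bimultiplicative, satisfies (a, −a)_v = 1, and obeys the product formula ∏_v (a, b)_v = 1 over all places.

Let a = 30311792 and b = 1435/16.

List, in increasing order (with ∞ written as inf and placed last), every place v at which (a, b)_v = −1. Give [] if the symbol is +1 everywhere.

(a, b) ≡ (23, 1435) mod (ℚ^×)²; places V = {2, 5, 7, 23, 41, ∞}.
(a,b)_7: α=2, u≡4; β=1, v≡1 (mod 7); (4|7)=+1, (1|7)=+1; sign (−1)^0·+1^1·+1^2 = +1.
(a,b)_5: α=0, u≡2; β=1, v≡2 (mod 5); (2|5)=-1, (2|5)=-1; sign (−1)^0·-1^1·-1^0 = -1.
(a,b)_∞: sgn(23)=+, sgn(1435)=+, so +1.
(a,b)_23: α=1, u≡4; β=0, v≡2 (mod 23); (4|23)=+1, (2|23)=+1; sign (−1)^0·+1^0·+1^1 = +1.
(a,b)_41: α=2, u≡33; β=1, v≡15 (mod 41); (33|41)=+1, (15|41)=-1; sign (−1)^0·+1^1·-1^2 = +1.
(a,b)_2: α=4, β=-4; u≡7, v≡3 (mod 8); ε(u)ε(v)=1·1, αω(v)=4·1, βω(u)=-4·0; sum ≡ 1  ⇒  -1.
Ram(23, 1435) = {2, 5}; no ℚ_2-point on the conic.

[2, 5]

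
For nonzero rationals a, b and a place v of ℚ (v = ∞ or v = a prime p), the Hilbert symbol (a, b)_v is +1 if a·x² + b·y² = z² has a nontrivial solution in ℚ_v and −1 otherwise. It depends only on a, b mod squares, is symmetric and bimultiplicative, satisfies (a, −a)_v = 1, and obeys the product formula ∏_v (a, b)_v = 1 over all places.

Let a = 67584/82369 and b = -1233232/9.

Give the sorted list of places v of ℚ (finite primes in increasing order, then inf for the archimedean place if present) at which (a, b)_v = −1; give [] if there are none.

[2, 3]

Mod squares: a ≡ 66, b ≡ -13. Check v ∈ {∞, 2, 3, 7, 11, 13, 41}.
v=13: a=13^0·(≡10), b=13^1·(≡4) mod 13; (10|13)=+1, (4|13)=+1; (−1)^{0·1·6}·(+1)^1·(+1)^0 = +1.
v=41: a=41^-2·(≡2), b=41^0·(≡19) mod 41; (2|41)=+1, (19|41)=-1; (−1)^{-2·0·20}·(+1)^0·(-1)^-2 = +1.
v=3: a=3^1·(≡1), b=3^-2·(≡2) mod 3; (1|3)=+1, (2|3)=-1; (−1)^{1·-2·1}·(+1)^-2·(-1)^1 = -1.
v=2: v_2(a)=11, v_2(b)=4; units ≡ 1, 3 (mod 8); ε·ε+αω+βω = 0·1+11·1+4·0 ≡ 1  ⇒  (a,b)_2 = -1.
v=7: a=7^-2·(≡6), b=7^2·(≡2) mod 7; (6|7)=-1, (2|7)=+1; (−1)^{-2·2·3}·(-1)^2·(+1)^-2 = +1.
v=11: a=11^1·(≡6), b=11^2·(≡3) mod 11; (6|11)=-1, (3|11)=+1; (−1)^{1·2·5}·(-1)^2·(+1)^1 = +1.
v=∞: 66 > 0 and -13 < 0  ⇒  (a,b)_∞ = +1.
|Ram(66, -13)| = 2, even; anisotropic at {2, 3}.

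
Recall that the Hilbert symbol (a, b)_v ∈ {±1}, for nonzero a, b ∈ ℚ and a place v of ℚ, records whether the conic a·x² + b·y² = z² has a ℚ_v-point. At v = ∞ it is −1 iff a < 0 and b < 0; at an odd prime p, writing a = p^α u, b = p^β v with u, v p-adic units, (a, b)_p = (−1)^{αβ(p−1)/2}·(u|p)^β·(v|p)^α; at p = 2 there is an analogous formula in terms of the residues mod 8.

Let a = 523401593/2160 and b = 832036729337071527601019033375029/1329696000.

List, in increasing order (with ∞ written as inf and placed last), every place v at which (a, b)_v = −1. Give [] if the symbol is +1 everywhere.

[5, 13, 17, 19]

(a, b) ≡ (122655, 2288265) mod (ℚ^×)²; places V = {2, 3, 5, 7, 11, 13, 17, 19, 23, 31, 37, ∞}.
(a,b)_5: α=-1, u≡4; β=-3, v≡3 (mod 5); (4|5)=+1, (3|5)=-1; sign (−1)^0·+1^-3·-1^-1 = -1.
(a,b)_31: α=0, u≡2; β=1, v≡4 (mod 31); (2|31)=+1, (4|31)=+1; sign (−1)^0·+1^1·+1^0 = +1.
(a,b)_11: α=2, u≡1; β=8, v≡1 (mod 11); (1|11)=+1, (1|11)=+1; sign (−1)^0·+1^8·+1^2 = +1.
(a,b)_3: α=-3, u≡1; β=-7, v≡2 (mod 3); (1|3)=+1, (2|3)=-1; sign (−1)^1·+1^-7·-1^-3 = +1.
(a,b)_13: α=1, u≡12; β=4, v≡2 (mod 13); (12|13)=+1, (2|13)=-1; sign (−1)^0·+1^4·-1^1 = -1.
(a,b)_19: α=0, u≡15; β=-1, v≡12 (mod 19); (15|19)=-1, (12|19)=-1; sign (−1)^0·-1^-1·-1^0 = -1.
(a,b)_∞: sgn(122655)=+, sgn(2288265)=+, so +1.
(a,b)_7: α=0, u≡2; β=1, v≡1 (mod 7); (2|7)=+1, (1|7)=+1; sign (−1)^0·+1^1·+1^0 = +1.
(a,b)_17: α=1, u≡3; β=4, v≡5 (mod 17); (3|17)=-1, (5|17)=-1; sign (−1)^0·-1^4·-1^1 = -1.
(a,b)_2: α=-4, β=-8; u≡7, v≡1 (mod 8); ε(u)ε(v)=1·0, αω(v)=-4·0, βω(u)=-8·0; sum ≡ 0  ⇒  +1.
(a,b)_37: α=1, u≡8; β=3, v≡32 (mod 37); (8|37)=-1, (32|37)=-1; sign (−1)^0·-1^3·-1^1 = +1.
(a,b)_23: α=2, u≡10; β=6, v≡9 (mod 23); (10|23)=-1, (9|23)=+1; sign (−1)^0·-1^6·+1^2 = +1.
(122655, 2288265 / ℚ) ramifies at {5, 13, 17, 19}: a division algebra.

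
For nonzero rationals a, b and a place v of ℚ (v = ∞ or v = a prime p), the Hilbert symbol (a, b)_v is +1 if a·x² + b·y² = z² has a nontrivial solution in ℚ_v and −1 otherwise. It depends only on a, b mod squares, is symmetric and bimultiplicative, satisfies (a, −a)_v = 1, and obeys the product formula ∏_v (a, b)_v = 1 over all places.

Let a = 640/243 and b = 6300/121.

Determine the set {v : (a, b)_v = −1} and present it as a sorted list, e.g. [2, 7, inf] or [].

[2, 5]

Mod squares: a ≡ 30, b ≡ 7. Check v ∈ {∞, 2, 3, 5, 7, 11}.
v=11: a=11^0·(≡2), b=11^-2·(≡8) mod 11; (2|11)=-1, (8|11)=-1; (−1)^{0·-2·5}·(-1)^-2·(-1)^0 = +1.
v=3: a=3^-5·(≡1), b=3^2·(≡1) mod 3; (1|3)=+1, (1|3)=+1; (−1)^{-5·2·1}·(+1)^2·(+1)^-5 = +1.
v=7: a=7^0·(≡2), b=7^1·(≡2) mod 7; (2|7)=+1, (2|7)=+1; (−1)^{0·1·3}·(+1)^1·(+1)^0 = +1.
v=2: v_2(a)=7, v_2(b)=2; units ≡ 7, 7 (mod 8); ε·ε+αω+βω = 1·1+7·0+2·0 ≡ 1  ⇒  (a,b)_2 = -1.
v=5: a=5^1·(≡1), b=5^2·(≡2) mod 5; (1|5)=+1, (2|5)=-1; (−1)^{1·2·2}·(+1)^2·(-1)^1 = -1.
v=∞: 30 > 0 and 7 > 0  ⇒  (a,b)_∞ = +1.
|Ram(30, 7)| = 2, even; anisotropic at {2, 5}.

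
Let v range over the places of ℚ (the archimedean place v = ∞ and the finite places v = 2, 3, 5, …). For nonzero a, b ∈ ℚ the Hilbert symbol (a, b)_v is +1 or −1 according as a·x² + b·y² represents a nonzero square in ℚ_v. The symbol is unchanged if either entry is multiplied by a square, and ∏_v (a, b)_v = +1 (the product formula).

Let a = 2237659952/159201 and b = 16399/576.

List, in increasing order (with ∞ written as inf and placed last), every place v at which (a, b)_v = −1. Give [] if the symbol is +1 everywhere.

[2, 29, 31, 37]

(a, b) ≡ (483923, 31) mod (ℚ^×)²; places V = {2, 3, 7, 11, 17, 19, 23, 29, 31, 37, 41, ∞}.
(a,b)_∞: sgn(483923)=+, sgn(31)=+, so +1.
(a,b)_23: α=0, u≡4; β=2, v≡8 (mod 23); (4|23)=+1, (8|23)=+1; sign (−1)^0·+1^2·+1^0 = +1.
(a,b)_37: α=1, u≡24; β=0, v≡18 (mod 37); (24|37)=-1, (18|37)=-1; sign (−1)^0·-1^0·-1^1 = -1.
(a,b)_11: α=1, u≡3; β=0, v≡5 (mod 11); (3|11)=+1, (5|11)=+1; sign (−1)^0·+1^0·+1^1 = +1.
(a,b)_41: α=1, u≡39; β=0, v≡20 (mod 41); (39|41)=+1, (20|41)=+1; sign (−1)^0·+1^0·+1^1 = +1.
(a,b)_2: α=4, β=-6; u≡3, v≡7 (mod 8); ε(u)ε(v)=1·1, αω(v)=4·0, βω(u)=-6·1; sum ≡ 1  ⇒  -1.
(a,b)_29: α=1, u≡2; β=0, v≡11 (mod 29); (2|29)=-1, (11|29)=-1; sign (−1)^0·-1^0·-1^1 = -1.
(a,b)_17: α=2, u≡13; β=0, v≡3 (mod 17); (13|17)=+1, (3|17)=-1; sign (−1)^0·+1^0·-1^2 = +1.
(a,b)_3: α=-2, u≡2; β=-2, v≡1 (mod 3); (2|3)=-1, (1|3)=+1; sign (−1)^0·-1^-2·+1^-2 = +1.
(a,b)_7: α=-2, u≡3; β=0, v≡6 (mod 7); (3|7)=-1, (6|7)=-1; sign (−1)^0·-1^0·-1^-2 = +1.
(a,b)_19: α=-2, u≡2; β=0, v≡13 (mod 19); (2|19)=-1, (13|19)=-1; sign (−1)^0·-1^0·-1^-2 = +1.
(a,b)_31: α=0, u≡6; β=1, v≡7 (mod 31); (6|31)=-1, (7|31)=+1; sign (−1)^0·-1^1·+1^0 = -1.
(483923, 31 / ℚ) ramifies at {2, 29, 31, 37}: a division algebra.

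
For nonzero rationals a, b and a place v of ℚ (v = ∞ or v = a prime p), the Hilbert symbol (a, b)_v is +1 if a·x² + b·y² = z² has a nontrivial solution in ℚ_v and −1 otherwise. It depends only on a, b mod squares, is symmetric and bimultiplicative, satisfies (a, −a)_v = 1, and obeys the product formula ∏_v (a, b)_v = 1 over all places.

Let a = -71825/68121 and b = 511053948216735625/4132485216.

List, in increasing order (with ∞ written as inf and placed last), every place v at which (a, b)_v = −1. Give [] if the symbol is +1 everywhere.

(a, b) ≡ (-17, 4182) mod (ℚ^×)²; places V = {2, 3, 5, 13, 17, 29, 41, ∞}.
(a,b)_∞: sgn(-17)=−, sgn(4182)=+, so +1.
(a,b)_17: α=1, u≡4; β=3, v≡8 (mod 17); (4|17)=+1, (8|17)=+1; sign (−1)^0·+1^3·+1^1 = +1.
(a,b)_2: α=0, β=-5; u≡7, v≡3 (mod 8); ε(u)ε(v)=1·1, αω(v)=0·1, βω(u)=-5·0; sum ≡ 1  ⇒  -1.
(a,b)_13: α=2, u≡4; β=6, v≡4 (mod 13); (4|13)=+1, (4|13)=+1; sign (−1)^0·+1^6·+1^2 = +1.
(a,b)_29: α=-2, u≡18; β=2, v≡24 (mod 29); (18|29)=-1, (24|29)=+1; sign (−1)^0·-1^2·+1^-2 = +1.
(a,b)_41: α=0, u≡27; β=1, v≡36 (mod 41); (27|41)=-1, (36|41)=+1; sign (−1)^0·-1^1·+1^0 = -1.
(a,b)_5: α=2, u≡2; β=4, v≡2 (mod 5); (2|5)=-1, (2|5)=-1; sign (−1)^0·-1^4·-1^2 = +1.
(a,b)_3: α=-4, u≡1; β=-17, v≡2 (mod 3); (1|3)=+1, (2|3)=-1; sign (−1)^0·+1^-17·-1^-4 = +1.
|Ram(-17, 4182)| = 2, even; anisotropic at {2, 41}.

[2, 41]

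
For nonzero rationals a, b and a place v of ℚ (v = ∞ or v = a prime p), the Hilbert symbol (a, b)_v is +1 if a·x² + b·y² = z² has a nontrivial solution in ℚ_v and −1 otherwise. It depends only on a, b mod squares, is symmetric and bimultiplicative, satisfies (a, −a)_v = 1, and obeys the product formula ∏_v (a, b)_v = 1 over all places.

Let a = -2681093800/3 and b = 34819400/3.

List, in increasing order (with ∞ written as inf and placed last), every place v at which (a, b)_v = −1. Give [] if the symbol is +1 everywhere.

Mod squares: a ≡ -13566, b ≡ 21318. Check v ∈ {∞, 2, 3, 5, 7, 11, 17, 19}.
v=5: a=5^2·(≡1), b=5^2·(≡2) mod 5; (1|5)=+1, (2|5)=-1; (−1)^{2·2·2}·(+1)^2·(-1)^2 = +1.
v=2: v_2(a)=3, v_2(b)=3; units ≡ 1, 3 (mod 8); ε·ε+αω+βω = 0·1+3·1+3·0 ≡ 1  ⇒  (a,b)_2 = -1.
v=11: a=11^2·(≡2), b=11^1·(≡6) mod 11; (2|11)=-1, (6|11)=-1; (−1)^{2·1·5}·(-1)^1·(-1)^2 = -1.
v=19: a=19^1·(≡15), b=19^1·(≡4) mod 19; (15|19)=-1, (4|19)=+1; (−1)^{1·1·9}·(-1)^1·(+1)^1 = +1.
v=∞: -13566 < 0 and 21318 > 0  ⇒  (a,b)_∞ = +1.
v=17: a=17^1·(≡16), b=17^1·(≡2) mod 17; (16|17)=+1, (2|17)=+1; (−1)^{1·1·8}·(+1)^1·(+1)^1 = +1.
v=3: a=3^-1·(≡2), b=3^-1·(≡2) mod 3; (2|3)=-1, (2|3)=-1; (−1)^{-1·-1·1}·(-1)^-1·(-1)^-1 = -1.
v=7: a=7^3·(≡2), b=7^2·(≡3) mod 7; (2|7)=+1, (3|7)=-1; (−1)^{3·2·3}·(+1)^2·(-1)^3 = -1.
Ram(-13566, 21318) = {2, 3, 7, 11}; no ℚ_2-point on the conic.

[2, 3, 7, 11]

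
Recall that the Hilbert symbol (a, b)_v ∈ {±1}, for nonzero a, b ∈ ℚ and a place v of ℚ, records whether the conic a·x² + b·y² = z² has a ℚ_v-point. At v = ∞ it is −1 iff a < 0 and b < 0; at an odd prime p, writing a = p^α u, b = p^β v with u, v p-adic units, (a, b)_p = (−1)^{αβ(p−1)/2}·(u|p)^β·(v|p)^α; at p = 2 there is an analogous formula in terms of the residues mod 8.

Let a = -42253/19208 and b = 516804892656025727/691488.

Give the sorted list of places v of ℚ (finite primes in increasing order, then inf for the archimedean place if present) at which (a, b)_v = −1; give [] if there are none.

Mod squares: a ≡ -84506, b ≡ 602446. Check v ∈ {∞, 2, 3, 7, 13, 17, 29, 31, 47}.
v=2: v_2(a)=-3, v_2(b)=-5; units ≡ 3, 7 (mod 8); ε·ε+αω+βω = 1·1+-3·0+-5·1 ≡ 0  ⇒  (a,b)_2 = +1.
v=29: a=29^1·(≡8), b=29^3·(≡14) mod 29; (8|29)=-1, (14|29)=-1; (−1)^{1·3·14}·(-1)^3·(-1)^1 = +1.
v=13: a=13^0·(≡7), b=13^1·(≡4) mod 13; (7|13)=-1, (4|13)=+1; (−1)^{0·1·6}·(-1)^1·(+1)^0 = -1.
v=∞: -84506 < 0 and 602446 > 0  ⇒  (a,b)_∞ = +1.
v=17: a=17^0·(≡4), b=17^1·(≡11) mod 17; (4|17)=+1, (11|17)=-1; (−1)^{0·1·8}·(+1)^1·(-1)^0 = +1.
v=31: a=31^1·(≡18), b=31^4·(≡29) mod 31; (18|31)=+1, (29|31)=-1; (−1)^{1·4·15}·(+1)^4·(-1)^1 = -1.
v=3: a=3^0·(≡1), b=3^-2·(≡1) mod 3; (1|3)=+1, (1|3)=+1; (−1)^{0·-2·1}·(+1)^-2·(+1)^0 = +1.
v=47: a=47^1·(≡38), b=47^3·(≡42) mod 47; (38|47)=-1, (42|47)=+1; (−1)^{1·3·23}·(-1)^3·(+1)^1 = +1.
v=7: a=7^-4·(≡6), b=7^-4·(≡5) mod 7; (6|7)=-1, (5|7)=-1; (−1)^{-4·-4·3}·(-1)^-4·(-1)^-4 = +1.
(-84506, 602446 / ℚ) ramifies at {13, 31}: a division algebra.

[13, 31]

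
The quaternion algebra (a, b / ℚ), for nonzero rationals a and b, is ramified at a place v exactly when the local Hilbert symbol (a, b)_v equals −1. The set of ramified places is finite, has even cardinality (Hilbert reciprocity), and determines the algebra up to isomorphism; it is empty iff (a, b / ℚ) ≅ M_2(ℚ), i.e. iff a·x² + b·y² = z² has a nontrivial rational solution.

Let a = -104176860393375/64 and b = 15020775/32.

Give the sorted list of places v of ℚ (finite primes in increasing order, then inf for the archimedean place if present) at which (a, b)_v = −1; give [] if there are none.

Mod squares: a ≡ -935, b ≡ 462. Check v ∈ {∞, 2, 3, 5, 7, 11, 17}.
v=3: a=3^2·(≡1), b=3^3·(≡1) mod 3; (1|3)=+1, (1|3)=+1; (−1)^{2·3·1}·(+1)^3·(+1)^2 = +1.
v=2: v_2(a)=-6, v_2(b)=-5; units ≡ 1, 7 (mod 8); ε·ε+αω+βω = 0·1+-6·0+-5·0 ≡ 0  ⇒  (a,b)_2 = +1.
v=∞: -935 < 0 and 462 > 0  ⇒  (a,b)_∞ = +1.
v=7: a=7^2·(≡3), b=7^1·(≡6) mod 7; (3|7)=-1, (6|7)=-1; (−1)^{2·1·3}·(-1)^1·(-1)^2 = -1.
v=5: a=5^3·(≡2), b=5^2·(≡3) mod 5; (2|5)=-1, (3|5)=-1; (−1)^{3·2·2}·(-1)^2·(-1)^3 = -1.
v=17: a=17^5·(≡1), b=17^2·(≡14) mod 17; (1|17)=+1, (14|17)=-1; (−1)^{5·2·8}·(+1)^2·(-1)^5 = -1.
v=11: a=11^3·(≡9), b=11^1·(≡4) mod 11; (9|11)=+1, (4|11)=+1; (−1)^{3·1·5}·(+1)^1·(+1)^3 = -1.
Ram(-935, 462) = {5, 7, 11, 17}; no ℚ_5-point on the conic.

[5, 7, 11, 17]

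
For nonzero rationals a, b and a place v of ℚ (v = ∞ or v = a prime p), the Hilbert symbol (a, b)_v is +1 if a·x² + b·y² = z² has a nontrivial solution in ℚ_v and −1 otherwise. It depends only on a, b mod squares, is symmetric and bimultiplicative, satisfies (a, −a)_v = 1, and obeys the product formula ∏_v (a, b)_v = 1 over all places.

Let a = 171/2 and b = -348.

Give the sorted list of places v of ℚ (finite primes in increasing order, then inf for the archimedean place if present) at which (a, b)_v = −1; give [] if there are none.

[3, 19]

Mod squares: a ≡ 38, b ≡ -87. Check v ∈ {∞, 2, 3, 19, 29}.
v=∞: 38 > 0 and -87 < 0  ⇒  (a,b)_∞ = +1.
v=19: a=19^1·(≡14), b=19^0·(≡13) mod 19; (14|19)=-1, (13|19)=-1; (−1)^{1·0·9}·(-1)^0·(-1)^1 = -1.
v=3: a=3^2·(≡2), b=3^1·(≡1) mod 3; (2|3)=-1, (1|3)=+1; (−1)^{2·1·1}·(-1)^1·(+1)^2 = -1.
v=29: a=29^0·(≡13), b=29^1·(≡17) mod 29; (13|29)=+1, (17|29)=-1; (−1)^{0·1·14}·(+1)^1·(-1)^0 = +1.
v=2: v_2(a)=-1, v_2(b)=2; units ≡ 3, 1 (mod 8); ε·ε+αω+βω = 1·0+-1·0+2·1 ≡ 0  ⇒  (a,b)_2 = +1.
(38, -87 / ℚ) ramifies at {3, 19}: a division algebra.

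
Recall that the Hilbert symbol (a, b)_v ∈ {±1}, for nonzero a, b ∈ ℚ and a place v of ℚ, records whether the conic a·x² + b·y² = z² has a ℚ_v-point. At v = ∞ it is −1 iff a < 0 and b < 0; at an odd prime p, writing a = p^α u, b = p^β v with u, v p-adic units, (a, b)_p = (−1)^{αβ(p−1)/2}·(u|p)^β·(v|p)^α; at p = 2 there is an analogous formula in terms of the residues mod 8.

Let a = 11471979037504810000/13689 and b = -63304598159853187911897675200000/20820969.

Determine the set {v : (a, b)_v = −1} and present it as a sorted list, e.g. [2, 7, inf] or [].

[11, 19, 29, 31, 37, 41]

Mod squares: a ≡ 8569, b ≡ -332630. Check v ∈ {∞, 2, 3, 5, 11, 13, 19, 29, 31, 37, 41}.
v=31: a=31^2·(≡26), b=31^3·(≡22) mod 31; (26|31)=-1, (22|31)=-1; (−1)^{2·3·15}·(-1)^3·(-1)^2 = -1.
v=5: a=5^4·(≡4), b=5^5·(≡4) mod 5; (4|5)=+1, (4|5)=+1; (−1)^{4·5·2}·(+1)^5·(+1)^4 = +1.
v=2: v_2(a)=4, v_2(b)=9; units ≡ 1, 5 (mod 8); ε·ε+αω+βω = 0·0+4·1+9·0 ≡ 0  ⇒  (a,b)_2 = +1.
v=11: a=11^3·(≡4), b=11^6·(≡6) mod 11; (4|11)=+1, (6|11)=-1; (−1)^{3·6·5}·(+1)^6·(-1)^3 = -1.
v=37: a=37^2·(≡15), b=37^3·(≡28) mod 37; (15|37)=-1, (28|37)=+1; (−1)^{2·3·18}·(-1)^3·(+1)^2 = -1.
v=13: a=13^-2·(≡11), b=13^-4·(≡12) mod 13; (11|13)=-1, (12|13)=+1; (−1)^{-2·-4·6}·(-1)^-4·(+1)^-2 = +1.
v=29: a=29^2·(≡10), b=29^3·(≡2) mod 29; (10|29)=-1, (2|29)=-1; (−1)^{2·3·14}·(-1)^3·(-1)^2 = -1.
v=41: a=41^1·(≡5), b=41^2·(≡12) mod 41; (5|41)=+1, (12|41)=-1; (−1)^{1·2·20}·(+1)^2·(-1)^1 = -1.
v=19: a=19^1·(≡15), b=19^2·(≡13) mod 19; (15|19)=-1, (13|19)=-1; (−1)^{1·2·9}·(-1)^2·(-1)^1 = -1.
v=3: a=3^-4·(≡1), b=3^-6·(≡1) mod 3; (1|3)=+1, (1|3)=+1; (−1)^{-4·-6·1}·(+1)^-6·(+1)^-4 = +1.
v=∞: 8569 > 0 and -332630 < 0  ⇒  (a,b)_∞ = +1.
(8569, -332630 / ℚ) ramifies at {11, 19, 29, 31, 37, 41}: a division algebra.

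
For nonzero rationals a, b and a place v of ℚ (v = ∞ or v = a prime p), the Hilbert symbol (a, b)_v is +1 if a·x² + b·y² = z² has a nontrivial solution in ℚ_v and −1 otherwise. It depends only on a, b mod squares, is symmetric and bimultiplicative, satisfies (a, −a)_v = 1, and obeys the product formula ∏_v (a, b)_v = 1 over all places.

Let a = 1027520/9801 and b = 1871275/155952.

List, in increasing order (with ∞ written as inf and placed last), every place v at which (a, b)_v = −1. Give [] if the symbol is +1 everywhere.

(a, b) ≡ (95, 777) mod (ℚ^×)²; places V = {2, 3, 5, 7, 11, 13, 17, 19, 37, ∞}.
(a,b)_5: α=1, u≡4; β=2, v≡3 (mod 5); (4|5)=+1, (3|5)=-1; sign (−1)^0·+1^2·-1^1 = -1.
(a,b)_3: α=-4, u≡2; β=-3, v≡1 (mod 3); (2|3)=-1, (1|3)=+1; sign (−1)^0·-1^-3·+1^-4 = -1.
(a,b)_17: α=0, u≡12; β=2, v≡6 (mod 17); (12|17)=-1, (6|17)=-1; sign (−1)^0·-1^2·-1^0 = +1.
(a,b)_7: α=0, u≡4; β=1, v≡5 (mod 7); (4|7)=+1, (5|7)=-1; sign (−1)^0·+1^1·-1^0 = +1.
(a,b)_11: α=-2, u≡8; β=0, v≡2 (mod 11); (8|11)=-1, (2|11)=-1; sign (−1)^0·-1^0·-1^-2 = +1.
(a,b)_19: α=1, u≡17; β=-2, v≡7 (mod 19); (17|19)=+1, (7|19)=+1; sign (−1)^0·+1^-2·+1^1 = +1.
(a,b)_13: α=2, u≡4; β=0, v≡4 (mod 13); (4|13)=+1, (4|13)=+1; sign (−1)^0·+1^0·+1^2 = +1.
(a,b)_2: α=6, β=-4; u≡7, v≡1 (mod 8); ε(u)ε(v)=1·0, αω(v)=6·0, βω(u)=-4·0; sum ≡ 0  ⇒  +1.
(a,b)_∞: sgn(95)=+, sgn(777)=+, so +1.
(a,b)_37: α=0, u≡11; β=1, v≡26 (mod 37); (11|37)=+1, (26|37)=+1; sign (−1)^0·+1^1·+1^0 = +1.
Ram(95, 777) = {3, 5}; no ℚ_3-point on the conic.

[3, 5]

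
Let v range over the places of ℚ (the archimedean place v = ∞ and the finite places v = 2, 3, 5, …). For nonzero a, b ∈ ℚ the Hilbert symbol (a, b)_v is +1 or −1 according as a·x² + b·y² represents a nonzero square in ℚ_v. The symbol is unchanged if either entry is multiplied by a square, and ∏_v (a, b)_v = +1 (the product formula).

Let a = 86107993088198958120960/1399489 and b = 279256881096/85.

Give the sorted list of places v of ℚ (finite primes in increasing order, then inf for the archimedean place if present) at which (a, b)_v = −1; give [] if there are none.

(a, b) ≡ (4085, 4402490) mod (ℚ^×)²; places V = {2, 3, 5, 7, 13, 17, 19, 29, 43, 47, ∞}.
(a,b)_47: α=2, u≡46; β=1, v≡35 (mod 47); (46|47)=-1, (35|47)=-1; sign (−1)^0·-1^1·-1^2 = -1.
(a,b)_5: α=1, u≡3; β=-1, v≡3 (mod 5); (3|5)=-1, (3|5)=-1; sign (−1)^0·-1^-1·-1^1 = +1.
(a,b)_2: α=18, β=3; u≡5, v≡5 (mod 8); ε(u)ε(v)=0·0, αω(v)=18·1, βω(u)=3·1; sum ≡ 1  ⇒  -1.
(a,b)_29: α=2, u≡23; β=1, v≡24 (mod 29); (23|29)=+1, (24|29)=+1; sign (−1)^0·+1^1·+1^2 = +1.
(a,b)_17: α=2, u≡5; β=-1, v≡2 (mod 17); (5|17)=-1, (2|17)=+1; sign (−1)^0·-1^-1·+1^2 = -1.
(a,b)_13: α=-4, u≡4; β=0, v≡9 (mod 13); (4|13)=+1, (9|13)=+1; sign (−1)^0·+1^0·+1^-4 = +1.
(a,b)_3: α=4, u≡2; β=6, v≡2 (mod 3); (2|3)=-1, (2|3)=-1; sign (−1)^0·-1^6·-1^4 = +1.
(a,b)_7: α=-2, u≡2; β=0, v≡4 (mod 7); (2|7)=+1, (4|7)=+1; sign (−1)^0·+1^0·+1^-2 = +1.
(a,b)_43: α=3, u≡36; β=2, v≡4 (mod 43); (36|43)=+1, (4|43)=+1; sign (−1)^0·+1^2·+1^3 = +1.
(a,b)_∞: sgn(4085)=+, sgn(4402490)=+, so +1.
(a,b)_19: α=1, u≡17; β=1, v≡16 (mod 19); (17|19)=+1, (16|19)=+1; sign (−1)^1·+1^1·+1^1 = -1.
(4085, 4402490 / ℚ) ramifies at {2, 17, 19, 47}: a division algebra.

[2, 17, 19, 47]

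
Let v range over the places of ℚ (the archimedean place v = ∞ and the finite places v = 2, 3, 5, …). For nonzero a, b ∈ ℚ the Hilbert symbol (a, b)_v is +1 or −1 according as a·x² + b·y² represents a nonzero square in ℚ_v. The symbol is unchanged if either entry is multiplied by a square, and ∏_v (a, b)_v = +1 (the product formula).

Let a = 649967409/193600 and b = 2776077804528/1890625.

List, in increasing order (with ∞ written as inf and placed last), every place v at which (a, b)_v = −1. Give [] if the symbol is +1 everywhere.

(a, b) ≡ (969, 7) mod (ℚ^×)²; places V = {2, 3, 5, 7, 11, 13, 17, 19, ∞}.
(a,b)_∞: sgn(969)=+, sgn(7)=+, so +1.
(a,b)_7: α=2, u≡5; β=7, v≡2 (mod 7); (5|7)=-1, (2|7)=+1; sign (−1)^0·-1^7·+1^2 = -1.
(a,b)_19: α=1, u≡10; β=0, v≡7 (mod 19); (10|19)=-1, (7|19)=+1; sign (−1)^0·-1^0·+1^1 = +1.
(a,b)_13: α=2, u≡7; β=0, v≡6 (mod 13); (7|13)=-1, (6|13)=-1; sign (−1)^0·-1^0·-1^2 = +1.
(a,b)_11: α=-2, u≡5; β=-2, v≡10 (mod 11); (5|11)=+1, (10|11)=-1; sign (−1)^0·+1^-2·-1^-2 = +1.
(a,b)_3: α=5, u≡2; β=6, v≡1 (mod 3); (2|3)=-1, (1|3)=+1; sign (−1)^0·-1^6·+1^5 = +1.
(a,b)_17: α=1, u≡5; β=2, v≡6 (mod 17); (5|17)=-1, (6|17)=-1; sign (−1)^0·-1^2·-1^1 = -1.
(a,b)_5: α=-2, u≡1; β=-6, v≡3 (mod 5); (1|5)=+1, (3|5)=-1; sign (−1)^0·+1^-6·-1^-2 = +1.
(a,b)_2: α=-6, β=4; u≡1, v≡7 (mod 8); ε(u)ε(v)=0·1, αω(v)=-6·0, βω(u)=4·0; sum ≡ 0  ⇒  +1.
Ram(969, 7) = {7, 17}; no ℚ_7-point on the conic.

[7, 17]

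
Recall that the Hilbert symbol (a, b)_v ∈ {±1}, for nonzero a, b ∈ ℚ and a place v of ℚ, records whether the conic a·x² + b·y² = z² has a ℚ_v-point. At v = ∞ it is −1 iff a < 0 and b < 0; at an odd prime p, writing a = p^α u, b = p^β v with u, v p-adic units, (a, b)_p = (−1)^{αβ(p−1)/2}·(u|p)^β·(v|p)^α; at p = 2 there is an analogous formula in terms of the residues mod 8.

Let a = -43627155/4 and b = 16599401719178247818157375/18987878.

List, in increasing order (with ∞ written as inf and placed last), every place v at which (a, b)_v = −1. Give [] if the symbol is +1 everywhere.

[2, 3, 5, 13]

Mod squares: a ≡ -195, b ≡ 10010. Check v ∈ {∞, 2, 3, 5, 7, 11, 13, 17, 19, 43, 47}.
v=2: v_2(a)=-2, v_2(b)=-1; units ≡ 5, 5 (mod 8); ε·ε+αω+βω = 0·0+-2·1+-1·1 ≡ 1  ⇒  (a,b)_2 = -1.
v=17: a=17^0·(≡16), b=17^-2·(≡11) mod 17; (16|17)=+1, (11|17)=-1; (−1)^{0·-2·8}·(+1)^-2·(-1)^0 = +1.
v=7: a=7^0·(≡4), b=7^-1·(≡2) mod 7; (4|7)=+1, (2|7)=+1; (−1)^{0·-1·3}·(+1)^-1·(+1)^0 = +1.
v=13: a=13^1·(≡7), b=13^-1·(≡10) mod 13; (7|13)=-1, (10|13)=+1; (−1)^{1·-1·6}·(-1)^-1·(+1)^1 = -1.
v=43: a=43^2·(≡3), b=43^6·(≡32) mod 43; (3|43)=-1, (32|43)=-1; (−1)^{2·6·21}·(-1)^6·(-1)^2 = +1.
v=19: a=19^0·(≡14), b=19^-2·(≡11) mod 19; (14|19)=-1, (11|19)=+1; (−1)^{0·-2·9}·(-1)^-2·(+1)^0 = +1.
v=11: a=11^2·(≡9), b=11^5·(≡10) mod 11; (9|11)=+1, (10|11)=-1; (−1)^{2·5·5}·(+1)^5·(-1)^2 = +1.
v=5: a=5^1·(≡1), b=5^3·(≡3) mod 5; (1|5)=+1, (3|5)=-1; (−1)^{1·3·2}·(+1)^3·(-1)^1 = -1.
v=47: a=47^0·(≡43), b=47^2·(≡45) mod 47; (43|47)=-1, (45|47)=-1; (−1)^{0·2·23}·(-1)^2·(-1)^0 = +1.
v=3: a=3^1·(≡1), b=3^10·(≡2) mod 3; (1|3)=+1, (2|3)=-1; (−1)^{1·10·1}·(+1)^10·(-1)^1 = -1.
v=∞: -195 < 0 and 10010 > 0  ⇒  (a,b)_∞ = +1.
|Ram(-195, 10010)| = 4, even; anisotropic at {2, 3, 5, 13}.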